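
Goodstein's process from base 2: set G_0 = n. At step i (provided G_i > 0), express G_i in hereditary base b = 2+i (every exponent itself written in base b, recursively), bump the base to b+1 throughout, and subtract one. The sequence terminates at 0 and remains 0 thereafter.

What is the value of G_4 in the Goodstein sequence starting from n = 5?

G_0 = 5. HB_2(5) = 2^2 + 1. Bump = 28. G_1 = 27.
G_1 = 27. HB_3(27) = 3^3. Bump = 256. G_2 = 255.
G_2 = 255. HB_4(255) = 3·4^3 + 3·4^2 + 3·4 + 3. Bump = 468. G_3 = 467.
G_3 = 467. HB_5(467) = 3·5^3 + 3·5^2 + 3·5 + 2. Bump = 776. G_4 = 775.
G_4 = 775. HB_6(775) = 3·6^3 + 3·6^2 + 3·6 + 1. Bump = 1198. G_5 = 1197.

775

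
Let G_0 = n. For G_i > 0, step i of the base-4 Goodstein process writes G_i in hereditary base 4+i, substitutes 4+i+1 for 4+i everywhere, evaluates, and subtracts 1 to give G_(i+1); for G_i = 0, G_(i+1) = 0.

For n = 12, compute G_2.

12 —HB4→ 3·4 —bump→ 3·5 = 15 —(−1)→ 14
14 —HB5→ 2·5 + 4 —bump→ 2·6 + 4 = 16 —(−1)→ 15
15 —HB6→ 2·6 + 3 —bump→ 2·7 + 3 = 17 —(−1)→ 16

15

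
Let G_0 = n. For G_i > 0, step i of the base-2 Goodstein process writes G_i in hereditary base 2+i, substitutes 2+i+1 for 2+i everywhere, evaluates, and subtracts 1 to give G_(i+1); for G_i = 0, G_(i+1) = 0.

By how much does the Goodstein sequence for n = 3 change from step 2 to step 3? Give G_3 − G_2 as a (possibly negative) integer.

(0) 3|_2 = 2 + 1 ↦ 3 + 1|_3 = 4 ⇒ 3
(1) 3|_3 = 3 ↦ 4|_4 = 4 ⇒ 3
(2) 3|_4 = 3 ↦ 3|_5 = 3 ⇒ 2

-1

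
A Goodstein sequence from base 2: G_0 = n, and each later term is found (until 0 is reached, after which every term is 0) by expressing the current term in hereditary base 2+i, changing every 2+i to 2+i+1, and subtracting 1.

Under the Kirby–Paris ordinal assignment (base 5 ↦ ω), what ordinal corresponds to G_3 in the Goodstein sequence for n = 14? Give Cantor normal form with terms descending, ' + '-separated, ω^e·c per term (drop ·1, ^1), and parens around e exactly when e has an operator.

[0] 14 ≡ 2^(2 + 1) + 2^2 + 2 (base 2). Lift 3: 111. −1: 110.
[1] 110 ≡ 3^(3 + 1) + 3^3 + 2 (base 3). Lift 4: 1282. −1: 1281.
[2] 1281 ≡ 4^(4 + 1) + 4^4 + 1 (base 4). Lift 5: 18751. −1: 18750.
[3] 18750 ≡ 5^(5 + 1) + 5^5 (base 5). Lift 6: 326592. −1: 326591.

ω^(ω + 1) + ω^ω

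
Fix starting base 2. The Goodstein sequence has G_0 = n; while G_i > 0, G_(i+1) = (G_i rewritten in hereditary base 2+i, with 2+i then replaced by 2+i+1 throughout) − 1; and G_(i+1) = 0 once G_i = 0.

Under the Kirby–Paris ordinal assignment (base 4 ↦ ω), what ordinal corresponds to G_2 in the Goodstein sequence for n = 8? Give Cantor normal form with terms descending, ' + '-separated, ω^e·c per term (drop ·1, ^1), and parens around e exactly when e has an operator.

ω^ω·2 + ω^2·2 + ω·2 + 1

8 —HB2→ 2^(2 + 1) —bump→ 3^(3 + 1) = 81 —(−1)→ 80
80 —HB3→ 2·3^3 + 2·3^2 + 2·3 + 2 —bump→ 2·4^4 + 2·4^2 + 2·4 + 2 = 554 —(−1)→ 553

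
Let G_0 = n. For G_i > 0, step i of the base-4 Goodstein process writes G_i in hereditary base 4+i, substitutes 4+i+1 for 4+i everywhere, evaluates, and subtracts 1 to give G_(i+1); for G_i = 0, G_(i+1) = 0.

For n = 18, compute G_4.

53

[0] 18 ≡ 4^2 + 2 (base 4). Lift 5: 27. −1: 26.
[1] 26 ≡ 5^2 + 1 (base 5). Lift 6: 37. −1: 36.
[2] 36 ≡ 6^2 (base 6). Lift 7: 49. −1: 48.
[3] 48 ≡ 6·7 + 6 (base 7). Lift 8: 54. −1: 53.
[4] 53 ≡ 6·8 + 5 (base 8). Lift 9: 59. −1: 58.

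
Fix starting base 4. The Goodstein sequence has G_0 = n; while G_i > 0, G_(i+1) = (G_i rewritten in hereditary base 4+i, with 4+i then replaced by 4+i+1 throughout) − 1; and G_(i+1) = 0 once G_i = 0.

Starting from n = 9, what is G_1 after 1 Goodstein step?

10

(0) 9|_4 = 2·4 + 1 ↦ 2·5 + 1|_5 = 11 ⇒ 10
(1) 10|_5 = 2·5 ↦ 2·6|_6 = 12 ⇒ 11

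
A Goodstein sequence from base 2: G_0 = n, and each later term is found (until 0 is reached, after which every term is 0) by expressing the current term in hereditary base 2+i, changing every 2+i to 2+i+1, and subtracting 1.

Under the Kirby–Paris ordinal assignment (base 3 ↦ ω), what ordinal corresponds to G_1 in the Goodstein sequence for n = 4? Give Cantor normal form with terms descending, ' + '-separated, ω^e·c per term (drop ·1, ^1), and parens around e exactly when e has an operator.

[0] 4 ≡ 2^2 (base 2). Lift 3: 27. −1: 26.
[1] 26 ≡ 2·3^2 + 2·3 + 2 (base 3). Lift 4: 42. −1: 41.

ω^2·2 + ω·2 + 2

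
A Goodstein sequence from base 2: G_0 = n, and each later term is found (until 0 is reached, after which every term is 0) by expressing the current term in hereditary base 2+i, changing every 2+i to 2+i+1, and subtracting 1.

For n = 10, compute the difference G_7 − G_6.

1853361269

G_0=10  [base 2] 2^(2 + 1) + 2  →[2↦3]→  3^(3 + 1) + 3 = 84  −1 ⇒ G_1=83
G_1=83  [base 3] 3^(3 + 1) + 2  →[3↦4]→  4^(4 + 1) + 2 = 1026  −1 ⇒ G_2=1025
G_2=1025  [base 4] 4^(4 + 1) + 1  →[4↦5]→  5^(5 + 1) + 1 = 15626  −1 ⇒ G_3=15625
G_3=15625  [base 5] 5^(5 + 1)  →[5↦6]→  6^(6 + 1) = 279936  −1 ⇒ G_4=279935
G_4=279935  [base 6] 5·6^6 + 5·6^5 + 5·6^4 + 5·6^3 + 5·6^2 + 5·6 + 5  →[6↦7]→  5·7^7 + 5·7^5 + 5·7^4 + 5·7^3 + 5·7^2 + 5·7 + 5 = 4215755  −1 ⇒ G_5=4215754
G_5=4215754  [base 7] 5·7^7 + 5·7^5 + 5·7^4 + 5·7^3 + 5·7^2 + 5·7 + 4  →[7↦8]→  5·8^8 + 5·8^5 + 5·8^4 + 5·8^3 + 5·8^2 + 5·8 + 4 = 84073324  −1 ⇒ G_6=84073323
G_6=84073323  [base 8] 5·8^8 + 5·8^5 + 5·8^4 + 5·8^3 + 5·8^2 + 5·8 + 3  →[8↦9]→  5·9^9 + 5·9^5 + 5·9^4 + 5·9^3 + 5·9^2 + 5·9 + 3 = 1937434593  −1 ⇒ G_7=1937434592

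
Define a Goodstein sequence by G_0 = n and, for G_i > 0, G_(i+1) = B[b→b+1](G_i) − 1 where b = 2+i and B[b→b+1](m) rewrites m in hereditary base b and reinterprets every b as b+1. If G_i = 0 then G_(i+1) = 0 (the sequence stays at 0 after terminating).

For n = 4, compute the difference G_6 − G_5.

30

G_0 = 4. HB_2(4) = 2^2. Bump = 27. G_1 = 26.
G_1 = 26. HB_3(26) = 2·3^2 + 2·3 + 2. Bump = 42. G_2 = 41.
G_2 = 41. HB_4(41) = 2·4^2 + 2·4 + 1. Bump = 61. G_3 = 60.
G_3 = 60. HB_5(60) = 2·5^2 + 2·5. Bump = 84. G_4 = 83.
G_4 = 83. HB_6(83) = 2·6^2 + 6 + 5. Bump = 110. G_5 = 109.
G_5 = 109. HB_7(109) = 2·7^2 + 7 + 4. Bump = 140. G_6 = 139.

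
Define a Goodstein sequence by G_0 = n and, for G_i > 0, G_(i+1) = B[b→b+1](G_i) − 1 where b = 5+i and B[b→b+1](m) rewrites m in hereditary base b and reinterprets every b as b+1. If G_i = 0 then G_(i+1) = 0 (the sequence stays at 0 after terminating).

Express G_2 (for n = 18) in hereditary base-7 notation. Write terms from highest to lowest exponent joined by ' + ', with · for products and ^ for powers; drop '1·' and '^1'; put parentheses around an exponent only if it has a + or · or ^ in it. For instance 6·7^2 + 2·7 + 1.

3·7 + 1

18 —HB5→ 3·5 + 3 —bump→ 3·6 + 3 = 21 —(−1)→ 20
20 —HB6→ 3·6 + 2 —bump→ 3·7 + 2 = 23 —(−1)→ 22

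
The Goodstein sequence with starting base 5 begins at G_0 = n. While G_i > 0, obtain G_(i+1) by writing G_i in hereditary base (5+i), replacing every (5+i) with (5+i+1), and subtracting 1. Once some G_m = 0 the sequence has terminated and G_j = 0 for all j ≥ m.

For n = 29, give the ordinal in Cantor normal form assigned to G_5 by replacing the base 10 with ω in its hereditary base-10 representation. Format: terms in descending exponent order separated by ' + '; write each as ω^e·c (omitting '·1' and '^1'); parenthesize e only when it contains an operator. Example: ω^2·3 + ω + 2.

G_0=29  [base 5] 5^2 + 4  →[5↦6]→  6^2 + 4 = 40  −1 ⇒ G_1=39
G_1=39  [base 6] 6^2 + 3  →[6↦7]→  7^2 + 3 = 52  −1 ⇒ G_2=51
G_2=51  [base 7] 7^2 + 2  →[7↦8]→  8^2 + 2 = 66  −1 ⇒ G_3=65
G_3=65  [base 8] 8^2 + 1  →[8↦9]→  9^2 + 1 = 82  −1 ⇒ G_4=81
G_4=81  [base 9] 9^2  →[9↦10]→  10^2 = 100  −1 ⇒ G_5=99
G_5=99  [base 10] 9·10 + 9  →[10↦11]→  9·11 + 9 = 108  −1 ⇒ G_6=107

ω·9 + 9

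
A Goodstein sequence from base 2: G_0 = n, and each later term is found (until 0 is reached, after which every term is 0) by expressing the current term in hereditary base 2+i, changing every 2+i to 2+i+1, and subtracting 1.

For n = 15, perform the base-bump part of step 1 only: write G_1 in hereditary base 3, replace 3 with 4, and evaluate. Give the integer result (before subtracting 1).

i=0: 15 = 2^(2 + 1) + 2^2 + 2 + 1 (b=2); 2→3: 3^(3 + 1) + 3^3 + 3 + 1 = 112; 112−1 = 111
i=1: 111 = 3^(3 + 1) + 3^3 + 3 (b=3); 3→4: 4^(4 + 1) + 4^4 + 4 = 1284; 1284−1 = 1283

1284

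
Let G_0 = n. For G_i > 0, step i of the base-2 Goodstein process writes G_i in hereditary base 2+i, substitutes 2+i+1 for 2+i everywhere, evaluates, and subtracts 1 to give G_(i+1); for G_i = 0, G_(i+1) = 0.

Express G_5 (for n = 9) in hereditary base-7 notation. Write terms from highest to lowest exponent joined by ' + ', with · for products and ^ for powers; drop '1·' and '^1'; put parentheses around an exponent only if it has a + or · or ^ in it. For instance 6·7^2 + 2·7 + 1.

(0) 9|_2 = 2^(2 + 1) + 1 ↦ 3^(3 + 1) + 1|_3 = 82 ⇒ 81
(1) 81|_3 = 3^(3 + 1) ↦ 4^(4 + 1)|_4 = 1024 ⇒ 1023
(2) 1023|_4 = 3·4^4 + 3·4^3 + 3·4^2 + 3·4 + 3 ↦ 3·5^5 + 3·5^3 + 3·5^2 + 3·5 + 3|_5 = 9843 ⇒ 9842
(3) 9842|_5 = 3·5^5 + 3·5^3 + 3·5^2 + 3·5 + 2 ↦ 3·6^6 + 3·6^3 + 3·6^2 + 3·6 + 2|_6 = 140744 ⇒ 140743
(4) 140743|_6 = 3·6^6 + 3·6^3 + 3·6^2 + 3·6 + 1 ↦ 3·7^7 + 3·7^3 + 3·7^2 + 3·7 + 1|_7 = 2471827 ⇒ 2471826
(5) 2471826|_7 = 3·7^7 + 3·7^3 + 3·7^2 + 3·7 ↦ 3·8^8 + 3·8^3 + 3·8^2 + 3·8|_8 = 50333400 ⇒ 50333399

3·7^7 + 3·7^3 + 3·7^2 + 3·7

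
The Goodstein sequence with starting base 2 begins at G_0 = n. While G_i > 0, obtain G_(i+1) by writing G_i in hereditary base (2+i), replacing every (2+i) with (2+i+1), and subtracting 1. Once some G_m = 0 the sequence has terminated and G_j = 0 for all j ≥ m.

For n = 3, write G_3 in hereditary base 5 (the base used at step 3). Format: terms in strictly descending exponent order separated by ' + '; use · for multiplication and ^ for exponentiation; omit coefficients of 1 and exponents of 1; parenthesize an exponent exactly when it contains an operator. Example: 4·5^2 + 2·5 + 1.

2

(0) 3|_2 = 2 + 1 ↦ 3 + 1|_3 = 4 ⇒ 3
(1) 3|_3 = 3 ↦ 4|_4 = 4 ⇒ 3
(2) 3|_4 = 3 ↦ 3|_5 = 3 ⇒ 2
(3) 2|_5 = 2 ↦ 2|_6 = 2 ⇒ 1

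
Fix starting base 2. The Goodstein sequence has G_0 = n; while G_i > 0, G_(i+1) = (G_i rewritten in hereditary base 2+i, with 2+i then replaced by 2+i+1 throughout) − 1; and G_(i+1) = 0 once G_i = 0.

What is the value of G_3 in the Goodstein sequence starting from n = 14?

(0) 14|_2 = 2^(2 + 1) + 2^2 + 2 ↦ 3^(3 + 1) + 3^3 + 3|_3 = 111 ⇒ 110
(1) 110|_3 = 3^(3 + 1) + 3^3 + 2 ↦ 4^(4 + 1) + 4^4 + 2|_4 = 1282 ⇒ 1281
(2) 1281|_4 = 4^(4 + 1) + 4^4 + 1 ↦ 5^(5 + 1) + 5^5 + 1|_5 = 18751 ⇒ 18750

18750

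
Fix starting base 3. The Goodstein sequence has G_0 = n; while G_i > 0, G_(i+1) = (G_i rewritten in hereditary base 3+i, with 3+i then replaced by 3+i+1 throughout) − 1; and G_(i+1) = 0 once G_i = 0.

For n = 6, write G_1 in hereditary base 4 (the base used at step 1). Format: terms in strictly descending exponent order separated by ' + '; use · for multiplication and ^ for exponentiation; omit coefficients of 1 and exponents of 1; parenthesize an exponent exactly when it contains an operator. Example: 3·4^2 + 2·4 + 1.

4 + 3

G_0=6  [base 3] 2·3  →[3↦4]→  2·4 = 8  −1 ⇒ G_1=7
G_1=7  [base 4] 4 + 3  →[4↦5]→  5 + 3 = 8  −1 ⇒ G_2=7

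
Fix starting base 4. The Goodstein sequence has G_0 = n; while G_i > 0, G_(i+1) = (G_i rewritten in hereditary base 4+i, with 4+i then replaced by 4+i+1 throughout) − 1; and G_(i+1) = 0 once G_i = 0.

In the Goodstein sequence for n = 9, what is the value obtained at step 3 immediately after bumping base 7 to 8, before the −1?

12

step 0: 9 = 2·4 + 1; sub 5 for 4: 2·5 + 1; = 11; G_1 = 11−1 = 10
step 1: 10 = 2·5; sub 6 for 5: 2·6; = 12; G_2 = 12−1 = 11
step 2: 11 = 6 + 5; sub 7 for 6: 7 + 5; = 12; G_3 = 12−1 = 11
step 3: 11 = 7 + 4; sub 8 for 7: 8 + 4; = 12; G_4 = 12−1 = 11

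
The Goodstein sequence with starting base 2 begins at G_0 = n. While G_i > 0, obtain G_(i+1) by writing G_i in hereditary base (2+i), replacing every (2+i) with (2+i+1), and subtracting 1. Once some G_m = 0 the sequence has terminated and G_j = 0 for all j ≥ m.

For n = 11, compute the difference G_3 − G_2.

14600

step 0: 11 = 2^(2 + 1) + 2 + 1; sub 3 for 2: 3^(3 + 1) + 3 + 1; = 85; G_1 = 85−1 = 84
step 1: 84 = 3^(3 + 1) + 3; sub 4 for 3: 4^(4 + 1) + 4; = 1028; G_2 = 1028−1 = 1027
step 2: 1027 = 4^(4 + 1) + 3; sub 5 for 4: 5^(5 + 1) + 3; = 15628; G_3 = 15628−1 = 15627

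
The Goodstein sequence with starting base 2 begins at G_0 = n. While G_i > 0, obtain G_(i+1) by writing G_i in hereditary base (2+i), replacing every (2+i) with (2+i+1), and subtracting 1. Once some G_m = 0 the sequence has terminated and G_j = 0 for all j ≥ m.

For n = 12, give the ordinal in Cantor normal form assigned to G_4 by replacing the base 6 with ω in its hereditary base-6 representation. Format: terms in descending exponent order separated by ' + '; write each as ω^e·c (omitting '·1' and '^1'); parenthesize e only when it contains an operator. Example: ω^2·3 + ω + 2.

ω^(ω + 1) + ω^2·2 + ω + 5

12 —HB2→ 2^(2 + 1) + 2^2 —bump→ 3^(3 + 1) + 3^3 = 108 —(−1)→ 107
107 —HB3→ 3^(3 + 1) + 2·3^2 + 2·3 + 2 —bump→ 4^(4 + 1) + 2·4^2 + 2·4 + 2 = 1066 —(−1)→ 1065
1065 —HB4→ 4^(4 + 1) + 2·4^2 + 2·4 + 1 —bump→ 5^(5 + 1) + 2·5^2 + 2·5 + 1 = 15686 —(−1)→ 15685
15685 —HB5→ 5^(5 + 1) + 2·5^2 + 2·5 —bump→ 6^(6 + 1) + 2·6^2 + 2·6 = 280020 —(−1)→ 280019
280019 —HB6→ 6^(6 + 1) + 2·6^2 + 6 + 5 —bump→ 7^(7 + 1) + 2·7^2 + 7 + 5 = 5764911 —(−1)→ 5764910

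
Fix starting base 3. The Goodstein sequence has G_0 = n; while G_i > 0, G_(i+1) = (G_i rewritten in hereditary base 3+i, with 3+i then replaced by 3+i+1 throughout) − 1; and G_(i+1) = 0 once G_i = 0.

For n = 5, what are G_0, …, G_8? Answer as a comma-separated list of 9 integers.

step 0: 5 = 3 + 2; sub 4 for 3: 4 + 2; = 6; G_1 = 6−1 = 5
step 1: 5 = 4 + 1; sub 5 for 4: 5 + 1; = 6; G_2 = 6−1 = 5
step 2: 5 = 5; sub 6 for 5: 6; = 6; G_3 = 6−1 = 5
step 3: 5 = 5; sub 7 for 6: 5; = 5; G_4 = 5−1 = 4
step 4: 4 = 4; sub 8 for 7: 4; = 4; G_5 = 4−1 = 3
step 5: 3 = 3; sub 9 for 8: 3; = 3; G_6 = 3−1 = 2
step 6: 2 = 2; sub 10 for 9: 2; = 2; G_7 = 2−1 = 1
step 7: 1 = 1; sub 11 for 10: 1; = 1; G_8 = 1−1 = 0

5, 5, 5, 5, 4, 3, 2, 1, 0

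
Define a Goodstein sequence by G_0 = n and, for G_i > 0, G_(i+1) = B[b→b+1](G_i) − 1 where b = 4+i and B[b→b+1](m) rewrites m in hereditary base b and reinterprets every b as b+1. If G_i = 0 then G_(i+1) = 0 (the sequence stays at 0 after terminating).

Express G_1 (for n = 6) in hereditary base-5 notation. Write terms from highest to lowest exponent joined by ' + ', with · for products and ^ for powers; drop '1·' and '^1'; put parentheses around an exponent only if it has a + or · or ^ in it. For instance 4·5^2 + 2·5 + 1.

5 + 1

base 4: 6 = 4 + 2; at 5: 5 + 2 = 7; next = 6
base 5: 6 = 5 + 1; at 6: 6 + 1 = 7; next = 6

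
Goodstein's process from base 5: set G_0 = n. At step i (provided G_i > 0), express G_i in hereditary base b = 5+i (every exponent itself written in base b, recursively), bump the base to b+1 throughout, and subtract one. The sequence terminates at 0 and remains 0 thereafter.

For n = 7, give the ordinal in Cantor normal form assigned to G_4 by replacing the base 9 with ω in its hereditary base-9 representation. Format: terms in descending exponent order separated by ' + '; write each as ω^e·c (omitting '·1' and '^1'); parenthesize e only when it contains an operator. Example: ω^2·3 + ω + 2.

(0) 7|_5 = 5 + 2 ↦ 6 + 2|_6 = 8 ⇒ 7
(1) 7|_6 = 6 + 1 ↦ 7 + 1|_7 = 8 ⇒ 7
(2) 7|_7 = 7 ↦ 8|_8 = 8 ⇒ 7
(3) 7|_8 = 7 ↦ 7|_9 = 7 ⇒ 6
(4) 6|_9 = 6 ↦ 6|_10 = 6 ⇒ 5

6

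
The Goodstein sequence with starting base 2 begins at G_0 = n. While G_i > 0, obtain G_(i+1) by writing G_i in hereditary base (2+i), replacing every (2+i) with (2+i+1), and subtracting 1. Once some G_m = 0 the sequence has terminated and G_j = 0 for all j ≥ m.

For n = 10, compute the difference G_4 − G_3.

[0] 10 ≡ 2^(2 + 1) + 2 (base 2). Lift 3: 84. −1: 83.
[1] 83 ≡ 3^(3 + 1) + 2 (base 3). Lift 4: 1026. −1: 1025.
[2] 1025 ≡ 4^(4 + 1) + 1 (base 4). Lift 5: 15626. −1: 15625.
[3] 15625 ≡ 5^(5 + 1) (base 5). Lift 6: 279936. −1: 279935.

264310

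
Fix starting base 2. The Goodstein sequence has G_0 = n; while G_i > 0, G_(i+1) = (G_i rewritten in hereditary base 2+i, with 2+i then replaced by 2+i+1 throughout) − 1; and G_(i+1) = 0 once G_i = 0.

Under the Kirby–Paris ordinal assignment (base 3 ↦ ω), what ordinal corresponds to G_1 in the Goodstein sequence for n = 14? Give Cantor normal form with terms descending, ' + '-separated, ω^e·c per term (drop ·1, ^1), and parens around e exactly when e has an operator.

ω^(ω + 1) + ω^ω + 2

step 0: 14 = 2^(2 + 1) + 2^2 + 2; sub 3 for 2: 3^(3 + 1) + 3^3 + 3; = 111; G_1 = 111−1 = 110
step 1: 110 = 3^(3 + 1) + 3^3 + 2; sub 4 for 3: 4^(4 + 1) + 4^4 + 2; = 1282; G_2 = 1282−1 = 1281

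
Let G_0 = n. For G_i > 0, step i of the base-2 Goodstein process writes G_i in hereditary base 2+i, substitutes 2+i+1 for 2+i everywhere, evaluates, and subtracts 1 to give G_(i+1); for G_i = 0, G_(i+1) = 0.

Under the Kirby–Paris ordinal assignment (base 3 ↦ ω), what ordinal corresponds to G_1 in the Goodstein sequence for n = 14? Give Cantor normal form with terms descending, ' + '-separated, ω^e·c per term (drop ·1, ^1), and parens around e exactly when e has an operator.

[0] 14 ≡ 2^(2 + 1) + 2^2 + 2 (base 2). Lift 3: 111. −1: 110.
[1] 110 ≡ 3^(3 + 1) + 3^3 + 2 (base 3). Lift 4: 1282. −1: 1281.

ω^(ω + 1) + ω^ω + 2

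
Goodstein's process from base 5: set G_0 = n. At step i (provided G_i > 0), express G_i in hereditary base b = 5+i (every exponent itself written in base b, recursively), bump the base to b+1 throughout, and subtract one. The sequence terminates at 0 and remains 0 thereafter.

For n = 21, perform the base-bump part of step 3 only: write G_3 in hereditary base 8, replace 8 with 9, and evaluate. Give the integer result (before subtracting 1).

(0) 21|_5 = 4·5 + 1 ↦ 4·6 + 1|_6 = 25 ⇒ 24
(1) 24|_6 = 4·6 ↦ 4·7|_7 = 28 ⇒ 27
(2) 27|_7 = 3·7 + 6 ↦ 3·8 + 6|_8 = 30 ⇒ 29
(3) 29|_8 = 3·8 + 5 ↦ 3·9 + 5|_9 = 32 ⇒ 31

32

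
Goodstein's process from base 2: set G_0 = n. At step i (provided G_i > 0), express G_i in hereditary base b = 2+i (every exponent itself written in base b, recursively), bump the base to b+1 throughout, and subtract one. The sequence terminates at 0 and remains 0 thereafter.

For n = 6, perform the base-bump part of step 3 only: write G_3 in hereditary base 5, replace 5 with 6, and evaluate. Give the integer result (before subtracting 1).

46656

G_0=6  [base 2] 2^2 + 2  →[2↦3]→  3^3 + 3 = 30  −1 ⇒ G_1=29
G_1=29  [base 3] 3^3 + 2  →[3↦4]→  4^4 + 2 = 258  −1 ⇒ G_2=257
G_2=257  [base 4] 4^4 + 1  →[4↦5]→  5^5 + 1 = 3126  −1 ⇒ G_3=3125
G_3=3125  [base 5] 5^5  →[5↦6]→  6^6 = 46656  −1 ⇒ G_4=46655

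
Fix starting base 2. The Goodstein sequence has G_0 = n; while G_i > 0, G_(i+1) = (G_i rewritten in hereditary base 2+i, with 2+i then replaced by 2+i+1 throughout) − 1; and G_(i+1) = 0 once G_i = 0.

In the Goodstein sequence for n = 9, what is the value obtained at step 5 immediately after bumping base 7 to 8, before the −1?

50333400

G_0 = 9. HB_2(9) = 2^(2 + 1) + 1. Bump = 82. G_1 = 81.
G_1 = 81. HB_3(81) = 3^(3 + 1). Bump = 1024. G_2 = 1023.
G_2 = 1023. HB_4(1023) = 3·4^4 + 3·4^3 + 3·4^2 + 3·4 + 3. Bump = 9843. G_3 = 9842.
G_3 = 9842. HB_5(9842) = 3·5^5 + 3·5^3 + 3·5^2 + 3·5 + 2. Bump = 140744. G_4 = 140743.
G_4 = 140743. HB_6(140743) = 3·6^6 + 3·6^3 + 3·6^2 + 3·6 + 1. Bump = 2471827. G_5 = 2471826.
G_5 = 2471826. HB_7(2471826) = 3·7^7 + 3·7^3 + 3·7^2 + 3·7. Bump = 50333400. G_6 = 50333399.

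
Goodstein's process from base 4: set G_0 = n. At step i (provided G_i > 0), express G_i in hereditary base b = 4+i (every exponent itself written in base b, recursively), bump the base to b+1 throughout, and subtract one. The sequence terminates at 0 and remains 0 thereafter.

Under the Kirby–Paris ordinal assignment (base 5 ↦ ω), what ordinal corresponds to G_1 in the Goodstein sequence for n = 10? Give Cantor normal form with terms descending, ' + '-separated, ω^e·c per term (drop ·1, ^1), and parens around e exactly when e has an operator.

ω·2 + 1

(0) 10|_4 = 2·4 + 2 ↦ 2·5 + 2|_5 = 12 ⇒ 11
(1) 11|_5 = 2·5 + 1 ↦ 2·6 + 1|_6 = 13 ⇒ 12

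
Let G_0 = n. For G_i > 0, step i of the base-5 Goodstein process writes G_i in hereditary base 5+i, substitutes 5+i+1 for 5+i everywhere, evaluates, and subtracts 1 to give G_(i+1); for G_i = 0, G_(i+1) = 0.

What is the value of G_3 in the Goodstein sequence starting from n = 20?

27

20 —HB5→ 4·5 —bump→ 4·6 = 24 —(−1)→ 23
23 —HB6→ 3·6 + 5 —bump→ 3·7 + 5 = 26 —(−1)→ 25
25 —HB7→ 3·7 + 4 —bump→ 3·8 + 4 = 28 —(−1)→ 27
27 —HB8→ 3·8 + 3 —bump→ 3·9 + 3 = 30 —(−1)→ 29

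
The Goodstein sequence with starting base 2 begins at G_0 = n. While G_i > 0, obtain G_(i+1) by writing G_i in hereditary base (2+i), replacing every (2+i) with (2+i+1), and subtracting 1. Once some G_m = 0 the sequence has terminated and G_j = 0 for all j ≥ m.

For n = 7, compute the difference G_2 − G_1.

229

base 2: 7 = 2^2 + 2 + 1; at 3: 3^3 + 3 + 1 = 31; next = 30
base 3: 30 = 3^3 + 3; at 4: 4^4 + 4 = 260; next = 259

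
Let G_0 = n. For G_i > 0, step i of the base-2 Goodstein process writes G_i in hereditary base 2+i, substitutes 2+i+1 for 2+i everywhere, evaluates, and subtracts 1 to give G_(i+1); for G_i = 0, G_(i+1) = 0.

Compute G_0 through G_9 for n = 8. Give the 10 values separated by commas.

8, 80, 553, 6310, 93395, 1647195, 33554571, 774841151, 20000000211, 570623341475

G_0=8  [base 2] 2^(2 + 1)  →[2↦3]→  3^(3 + 1) = 81  −1 ⇒ G_1=80
G_1=80  [base 3] 2·3^3 + 2·3^2 + 2·3 + 2  →[3↦4]→  2·4^4 + 2·4^2 + 2·4 + 2 = 554  −1 ⇒ G_2=553
G_2=553  [base 4] 2·4^4 + 2·4^2 + 2·4 + 1  →[4↦5]→  2·5^5 + 2·5^2 + 2·5 + 1 = 6311  −1 ⇒ G_3=6310
G_3=6310  [base 5] 2·5^5 + 2·5^2 + 2·5  →[5↦6]→  2·6^6 + 2·6^2 + 2·6 = 93396  −1 ⇒ G_4=93395
G_4=93395  [base 6] 2·6^6 + 2·6^2 + 6 + 5  →[6↦7]→  2·7^7 + 2·7^2 + 7 + 5 = 1647196  −1 ⇒ G_5=1647195
G_5=1647195  [base 7] 2·7^7 + 2·7^2 + 7 + 4  →[7↦8]→  2·8^8 + 2·8^2 + 8 + 4 = 33554572  −1 ⇒ G_6=33554571
G_6=33554571  [base 8] 2·8^8 + 2·8^2 + 8 + 3  →[8↦9]→  2·9^9 + 2·9^2 + 9 + 3 = 774841152  −1 ⇒ G_7=774841151
G_7=774841151  [base 9] 2·9^9 + 2·9^2 + 9 + 2  →[9↦10]→  2·10^10 + 2·10^2 + 10 + 2 = 20000000212  −1 ⇒ G_8=20000000211
G_8=20000000211  [base 10] 2·10^10 + 2·10^2 + 10 + 1  →[10↦11]→  2·11^11 + 2·11^2 + 11 + 1 = 570623341476  −1 ⇒ G_9=570623341475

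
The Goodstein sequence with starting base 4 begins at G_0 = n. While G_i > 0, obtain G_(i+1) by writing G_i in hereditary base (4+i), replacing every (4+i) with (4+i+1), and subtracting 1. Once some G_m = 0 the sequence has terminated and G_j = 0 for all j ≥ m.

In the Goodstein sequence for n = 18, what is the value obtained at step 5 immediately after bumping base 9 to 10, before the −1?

G_0 = 18. HB_4(18) = 4^2 + 2. Bump = 27. G_1 = 26.
G_1 = 26. HB_5(26) = 5^2 + 1. Bump = 37. G_2 = 36.
G_2 = 36. HB_6(36) = 6^2. Bump = 49. G_3 = 48.
G_3 = 48. HB_7(48) = 6·7 + 6. Bump = 54. G_4 = 53.
G_4 = 53. HB_8(53) = 6·8 + 5. Bump = 59. G_5 = 58.
G_5 = 58. HB_9(58) = 6·9 + 4. Bump = 64. G_6 = 63.

64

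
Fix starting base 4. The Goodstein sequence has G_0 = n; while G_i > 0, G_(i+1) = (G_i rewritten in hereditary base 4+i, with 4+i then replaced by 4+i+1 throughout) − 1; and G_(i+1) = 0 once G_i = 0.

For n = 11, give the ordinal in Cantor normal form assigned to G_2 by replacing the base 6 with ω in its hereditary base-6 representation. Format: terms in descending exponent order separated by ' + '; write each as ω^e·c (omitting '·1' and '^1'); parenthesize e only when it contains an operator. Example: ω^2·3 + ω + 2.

base 4: 11 = 2·4 + 3; at 5: 2·5 + 3 = 13; next = 12
base 5: 12 = 2·5 + 2; at 6: 2·6 + 2 = 14; next = 13
base 6: 13 = 2·6 + 1; at 7: 2·7 + 1 = 15; next = 14

ω·2 + 1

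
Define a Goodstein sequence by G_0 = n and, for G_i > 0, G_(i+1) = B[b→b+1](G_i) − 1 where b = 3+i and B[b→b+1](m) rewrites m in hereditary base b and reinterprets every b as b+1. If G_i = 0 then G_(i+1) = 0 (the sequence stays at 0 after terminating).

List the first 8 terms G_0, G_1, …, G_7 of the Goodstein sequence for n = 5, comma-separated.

(0) 5|_3 = 3 + 2 ↦ 4 + 2|_4 = 6 ⇒ 5
(1) 5|_4 = 4 + 1 ↦ 5 + 1|_5 = 6 ⇒ 5
(2) 5|_5 = 5 ↦ 6|_6 = 6 ⇒ 5
(3) 5|_6 = 5 ↦ 5|_7 = 5 ⇒ 4
(4) 4|_7 = 4 ↦ 4|_8 = 4 ⇒ 3
(5) 3|_8 = 3 ↦ 3|_9 = 3 ⇒ 2
(6) 2|_9 = 2 ↦ 2|_10 = 2 ⇒ 1

5, 5, 5, 5, 4, 3, 2, 1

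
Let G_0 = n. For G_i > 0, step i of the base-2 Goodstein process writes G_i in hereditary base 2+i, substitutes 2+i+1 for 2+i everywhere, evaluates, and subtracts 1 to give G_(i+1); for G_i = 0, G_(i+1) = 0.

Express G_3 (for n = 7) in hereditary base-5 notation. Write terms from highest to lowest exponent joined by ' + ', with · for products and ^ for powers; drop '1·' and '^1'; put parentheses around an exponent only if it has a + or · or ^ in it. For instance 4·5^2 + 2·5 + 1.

G_0=7  [base 2] 2^2 + 2 + 1  →[2↦3]→  3^3 + 3 + 1 = 31  −1 ⇒ G_1=30
G_1=30  [base 3] 3^3 + 3  →[3↦4]→  4^4 + 4 = 260  −1 ⇒ G_2=259
G_2=259  [base 4] 4^4 + 3  →[4↦5]→  5^5 + 3 = 3128  −1 ⇒ G_3=3127
G_3=3127  [base 5] 5^5 + 2  →[5↦6]→  6^6 + 2 = 46658  −1 ⇒ G_4=46657

5^5 + 2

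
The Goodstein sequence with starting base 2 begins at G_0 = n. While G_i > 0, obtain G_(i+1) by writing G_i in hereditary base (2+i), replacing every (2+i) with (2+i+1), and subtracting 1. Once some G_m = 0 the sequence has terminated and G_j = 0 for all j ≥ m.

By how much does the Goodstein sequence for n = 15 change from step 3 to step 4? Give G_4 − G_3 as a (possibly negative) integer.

[0] 15 ≡ 2^(2 + 1) + 2^2 + 2 + 1 (base 2). Lift 3: 112. −1: 111.
[1] 111 ≡ 3^(3 + 1) + 3^3 + 3 (base 3). Lift 4: 1284. −1: 1283.
[2] 1283 ≡ 4^(4 + 1) + 4^4 + 3 (base 4). Lift 5: 18753. −1: 18752.
[3] 18752 ≡ 5^(5 + 1) + 5^5 + 2 (base 5). Lift 6: 326594. −1: 326593.

307841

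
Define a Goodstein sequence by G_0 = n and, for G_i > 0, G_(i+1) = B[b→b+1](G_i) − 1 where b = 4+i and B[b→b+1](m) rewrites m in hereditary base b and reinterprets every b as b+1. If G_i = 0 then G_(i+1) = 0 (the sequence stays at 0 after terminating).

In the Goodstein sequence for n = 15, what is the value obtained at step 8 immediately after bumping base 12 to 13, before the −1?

29

[0] 15 ≡ 3·4 + 3 (base 4). Lift 5: 18. −1: 17.
[1] 17 ≡ 3·5 + 2 (base 5). Lift 6: 20. −1: 19.
[2] 19 ≡ 3·6 + 1 (base 6). Lift 7: 22. −1: 21.
[3] 21 ≡ 3·7 (base 7). Lift 8: 24. −1: 23.
[4] 23 ≡ 2·8 + 7 (base 8). Lift 9: 25. −1: 24.
[5] 24 ≡ 2·9 + 6 (base 9). Lift 10: 26. −1: 25.
[6] 25 ≡ 2·10 + 5 (base 10). Lift 11: 27. −1: 26.
[7] 26 ≡ 2·11 + 4 (base 11). Lift 12: 28. −1: 27.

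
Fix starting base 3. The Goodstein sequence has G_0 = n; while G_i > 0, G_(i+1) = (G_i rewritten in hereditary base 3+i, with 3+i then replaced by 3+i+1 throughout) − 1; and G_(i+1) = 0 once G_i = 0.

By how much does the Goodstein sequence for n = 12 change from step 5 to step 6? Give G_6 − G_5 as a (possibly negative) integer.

6

i=0: 12 = 3^2 + 3 (b=3); 3→4: 4^2 + 4 = 20; 20−1 = 19
i=1: 19 = 4^2 + 3 (b=4); 4→5: 5^2 + 3 = 28; 28−1 = 27
i=2: 27 = 5^2 + 2 (b=5); 5→6: 6^2 + 2 = 38; 38−1 = 37
i=3: 37 = 6^2 + 1 (b=6); 6→7: 7^2 + 1 = 50; 50−1 = 49
i=4: 49 = 7^2 (b=7); 7→8: 8^2 = 64; 64−1 = 63
i=5: 63 = 7·8 + 7 (b=8); 8→9: 7·9 + 7 = 70; 70−1 = 69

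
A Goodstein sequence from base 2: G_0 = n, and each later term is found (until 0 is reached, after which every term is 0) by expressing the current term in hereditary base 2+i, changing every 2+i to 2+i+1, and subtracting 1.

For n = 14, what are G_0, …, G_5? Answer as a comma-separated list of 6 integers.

(0) 14|_2 = 2^(2 + 1) + 2^2 + 2 ↦ 3^(3 + 1) + 3^3 + 3|_3 = 111 ⇒ 110
(1) 110|_3 = 3^(3 + 1) + 3^3 + 2 ↦ 4^(4 + 1) + 4^4 + 2|_4 = 1282 ⇒ 1281
(2) 1281|_4 = 4^(4 + 1) + 4^4 + 1 ↦ 5^(5 + 1) + 5^5 + 1|_5 = 18751 ⇒ 18750
(3) 18750|_5 = 5^(5 + 1) + 5^5 ↦ 6^(6 + 1) + 6^6|_6 = 326592 ⇒ 326591
(4) 326591|_6 = 6^(6 + 1) + 5·6^5 + 5·6^4 + 5·6^3 + 5·6^2 + 5·6 + 5 ↦ 7^(7 + 1) + 5·7^5 + 5·7^4 + 5·7^3 + 5·7^2 + 5·7 + 5|_7 = 5862841 ⇒ 5862840

14, 110, 1281, 18750, 326591, 5862840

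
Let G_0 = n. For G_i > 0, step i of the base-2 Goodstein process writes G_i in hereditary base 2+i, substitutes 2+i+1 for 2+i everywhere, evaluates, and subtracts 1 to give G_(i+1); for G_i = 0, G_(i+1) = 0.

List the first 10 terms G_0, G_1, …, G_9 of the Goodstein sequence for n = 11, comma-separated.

11, 84, 1027, 15627, 279937, 5764801, 134217727, 2749609302, 70077777775, 1997331745490

11 —HB2→ 2^(2 + 1) + 2 + 1 —bump→ 3^(3 + 1) + 3 + 1 = 85 —(−1)→ 84
84 —HB3→ 3^(3 + 1) + 3 —bump→ 4^(4 + 1) + 4 = 1028 —(−1)→ 1027
1027 —HB4→ 4^(4 + 1) + 3 —bump→ 5^(5 + 1) + 3 = 15628 —(−1)→ 15627
15627 —HB5→ 5^(5 + 1) + 2 —bump→ 6^(6 + 1) + 2 = 279938 —(−1)→ 279937
279937 —HB6→ 6^(6 + 1) + 1 —bump→ 7^(7 + 1) + 1 = 5764802 —(−1)→ 5764801
5764801 —HB7→ 7^(7 + 1) —bump→ 8^(8 + 1) = 134217728 —(−1)→ 134217727
134217727 —HB8→ 7·8^8 + 7·8^7 + 7·8^6 + 7·8^5 + 7·8^4 + 7·8^3 + 7·8^2 + 7·8 + 7 —bump→ 7·9^9 + 7·9^7 + 7·9^6 + 7·9^5 + 7·9^4 + 7·9^3 + 7·9^2 + 7·9 + 7 = 2749609303 —(−1)→ 2749609302
2749609302 —HB9→ 7·9^9 + 7·9^7 + 7·9^6 + 7·9^5 + 7·9^4 + 7·9^3 + 7·9^2 + 7·9 + 6 —bump→ 7·10^10 + 7·10^7 + 7·10^6 + 7·10^5 + 7·10^4 + 7·10^3 + 7·10^2 + 7·10 + 6 = 70077777776 —(−1)→ 70077777775
70077777775 —HB10→ 7·10^10 + 7·10^7 + 7·10^6 + 7·10^5 + 7·10^4 + 7·10^3 + 7·10^2 + 7·10 + 5 —bump→ 7·11^11 + 7·11^7 + 7·11^6 + 7·11^5 + 7·11^4 + 7·11^3 + 7·11^2 + 7·11 + 5 = 1997331745491 —(−1)→ 1997331745490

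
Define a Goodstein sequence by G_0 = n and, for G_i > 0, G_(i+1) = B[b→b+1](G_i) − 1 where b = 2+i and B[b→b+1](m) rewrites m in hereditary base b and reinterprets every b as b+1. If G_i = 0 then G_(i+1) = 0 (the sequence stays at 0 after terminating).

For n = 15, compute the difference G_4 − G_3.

G_0=15  [base 2] 2^(2 + 1) + 2^2 + 2 + 1  →[2↦3]→  3^(3 + 1) + 3^3 + 3 + 1 = 112  −1 ⇒ G_1=111
G_1=111  [base 3] 3^(3 + 1) + 3^3 + 3  →[3↦4]→  4^(4 + 1) + 4^4 + 4 = 1284  −1 ⇒ G_2=1283
G_2=1283  [base 4] 4^(4 + 1) + 4^4 + 3  →[4↦5]→  5^(5 + 1) + 5^5 + 3 = 18753  −1 ⇒ G_3=18752
G_3=18752  [base 5] 5^(5 + 1) + 5^5 + 2  →[5↦6]→  6^(6 + 1) + 6^6 + 2 = 326594  −1 ⇒ G_4=326593

307841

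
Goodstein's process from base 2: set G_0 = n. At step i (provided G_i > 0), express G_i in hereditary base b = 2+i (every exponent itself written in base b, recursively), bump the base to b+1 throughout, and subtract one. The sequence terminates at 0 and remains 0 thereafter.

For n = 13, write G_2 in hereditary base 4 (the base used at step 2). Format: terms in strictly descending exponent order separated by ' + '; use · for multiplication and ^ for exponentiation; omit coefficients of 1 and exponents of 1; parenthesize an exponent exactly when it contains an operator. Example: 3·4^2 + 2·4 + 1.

G_0 = 13. HB_2(13) = 2^(2 + 1) + 2^2 + 1. Bump = 109. G_1 = 108.
G_1 = 108. HB_3(108) = 3^(3 + 1) + 3^3. Bump = 1280. G_2 = 1279.
G_2 = 1279. HB_4(1279) = 4^(4 + 1) + 3·4^3 + 3·4^2 + 3·4 + 3. Bump = 16093. G_3 = 16092.

4^(4 + 1) + 3·4^3 + 3·4^2 + 3·4 + 3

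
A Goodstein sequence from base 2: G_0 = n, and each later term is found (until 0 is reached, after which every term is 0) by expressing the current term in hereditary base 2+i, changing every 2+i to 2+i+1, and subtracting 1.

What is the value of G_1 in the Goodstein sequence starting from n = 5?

step 0: 5 = 2^2 + 1; sub 3 for 2: 3^3 + 1; = 28; G_1 = 28−1 = 27
step 1: 27 = 3^3; sub 4 for 3: 4^4; = 256; G_2 = 256−1 = 255

27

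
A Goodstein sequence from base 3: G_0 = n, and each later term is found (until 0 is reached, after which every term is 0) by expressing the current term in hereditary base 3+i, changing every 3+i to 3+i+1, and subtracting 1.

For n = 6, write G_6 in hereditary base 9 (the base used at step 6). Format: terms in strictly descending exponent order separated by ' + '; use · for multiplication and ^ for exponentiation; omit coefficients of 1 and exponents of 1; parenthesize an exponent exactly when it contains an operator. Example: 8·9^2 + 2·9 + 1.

6

G_0 = 6. HB_3(6) = 2·3. Bump = 8. G_1 = 7.
G_1 = 7. HB_4(7) = 4 + 3. Bump = 8. G_2 = 7.
G_2 = 7. HB_5(7) = 5 + 2. Bump = 8. G_3 = 7.
G_3 = 7. HB_6(7) = 6 + 1. Bump = 8. G_4 = 7.
G_4 = 7. HB_7(7) = 7. Bump = 8. G_5 = 7.
G_5 = 7. HB_8(7) = 7. Bump = 7. G_6 = 6.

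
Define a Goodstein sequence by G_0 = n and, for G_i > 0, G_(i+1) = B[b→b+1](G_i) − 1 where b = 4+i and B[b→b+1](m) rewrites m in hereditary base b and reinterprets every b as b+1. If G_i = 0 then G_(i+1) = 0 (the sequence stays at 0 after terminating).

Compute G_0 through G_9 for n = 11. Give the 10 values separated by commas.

[0] 11 ≡ 2·4 + 3 (base 4). Lift 5: 13. −1: 12.
[1] 12 ≡ 2·5 + 2 (base 5). Lift 6: 14. −1: 13.
[2] 13 ≡ 2·6 + 1 (base 6). Lift 7: 15. −1: 14.
[3] 14 ≡ 2·7 (base 7). Lift 8: 16. −1: 15.
[4] 15 ≡ 8 + 7 (base 8). Lift 9: 16. −1: 15.
[5] 15 ≡ 9 + 6 (base 9). Lift 10: 16. −1: 15.
[6] 15 ≡ 10 + 5 (base 10). Lift 11: 16. −1: 15.
[7] 15 ≡ 11 + 4 (base 11). Lift 12: 16. −1: 15.
[8] 15 ≡ 12 + 3 (base 12). Lift 13: 16. −1: 15.

11, 12, 13, 14, 15, 15, 15, 15, 15, 15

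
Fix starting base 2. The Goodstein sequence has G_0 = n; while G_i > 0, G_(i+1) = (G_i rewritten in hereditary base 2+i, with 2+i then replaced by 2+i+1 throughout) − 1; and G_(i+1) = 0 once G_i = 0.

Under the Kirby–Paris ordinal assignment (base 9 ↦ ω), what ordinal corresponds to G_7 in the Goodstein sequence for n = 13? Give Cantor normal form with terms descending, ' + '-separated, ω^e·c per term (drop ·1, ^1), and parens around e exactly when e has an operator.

ω^(ω + 1) + ω^3·3 + ω^2·3 + ω·2 + 6

(0) 13|_2 = 2^(2 + 1) + 2^2 + 1 ↦ 3^(3 + 1) + 3^3 + 1|_3 = 109 ⇒ 108
(1) 108|_3 = 3^(3 + 1) + 3^3 ↦ 4^(4 + 1) + 4^4|_4 = 1280 ⇒ 1279
(2) 1279|_4 = 4^(4 + 1) + 3·4^3 + 3·4^2 + 3·4 + 3 ↦ 5^(5 + 1) + 3·5^3 + 3·5^2 + 3·5 + 3|_5 = 16093 ⇒ 16092
(3) 16092|_5 = 5^(5 + 1) + 3·5^3 + 3·5^2 + 3·5 + 2 ↦ 6^(6 + 1) + 3·6^3 + 3·6^2 + 3·6 + 2|_6 = 280712 ⇒ 280711
(4) 280711|_6 = 6^(6 + 1) + 3·6^3 + 3·6^2 + 3·6 + 1 ↦ 7^(7 + 1) + 3·7^3 + 3·7^2 + 3·7 + 1|_7 = 5765999 ⇒ 5765998
(5) 5765998|_7 = 7^(7 + 1) + 3·7^3 + 3·7^2 + 3·7 ↦ 8^(8 + 1) + 3·8^3 + 3·8^2 + 3·8|_8 = 134219480 ⇒ 134219479
(6) 134219479|_8 = 8^(8 + 1) + 3·8^3 + 3·8^2 + 2·8 + 7 ↦ 9^(9 + 1) + 3·9^3 + 3·9^2 + 2·9 + 7|_9 = 3486786856 ⇒ 3486786855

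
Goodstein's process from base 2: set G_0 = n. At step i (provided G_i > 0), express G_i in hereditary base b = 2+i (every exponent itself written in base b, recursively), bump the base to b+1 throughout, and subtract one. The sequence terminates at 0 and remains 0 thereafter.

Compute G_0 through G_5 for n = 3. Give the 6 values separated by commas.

3, 3, 3, 2, 1, 0

3 —HB2→ 2 + 1 —bump→ 3 + 1 = 4 —(−1)→ 3
3 —HB3→ 3 —bump→ 4 = 4 —(−1)→ 3
3 —HB4→ 3 —bump→ 3 = 3 —(−1)→ 2
2 —HB5→ 2 —bump→ 2 = 2 —(−1)→ 1
1 —HB6→ 1 —bump→ 1 = 1 —(−1)→ 0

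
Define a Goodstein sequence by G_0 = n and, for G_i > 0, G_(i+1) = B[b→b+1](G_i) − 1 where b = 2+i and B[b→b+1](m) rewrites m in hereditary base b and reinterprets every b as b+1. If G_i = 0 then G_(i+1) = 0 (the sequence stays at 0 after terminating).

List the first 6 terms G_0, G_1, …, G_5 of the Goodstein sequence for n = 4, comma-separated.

4, 26, 41, 60, 83, 109

step 0: 4 = 2^2; sub 3 for 2: 3^3; = 27; G_1 = 27−1 = 26
step 1: 26 = 2·3^2 + 2·3 + 2; sub 4 for 3: 2·4^2 + 2·4 + 2; = 42; G_2 = 42−1 = 41
step 2: 41 = 2·4^2 + 2·4 + 1; sub 5 for 4: 2·5^2 + 2·5 + 1; = 61; G_3 = 61−1 = 60
step 3: 60 = 2·5^2 + 2·5; sub 6 for 5: 2·6^2 + 2·6; = 84; G_4 = 84−1 = 83
step 4: 83 = 2·6^2 + 6 + 5; sub 7 for 6: 2·7^2 + 7 + 5; = 110; G_5 = 110−1 = 109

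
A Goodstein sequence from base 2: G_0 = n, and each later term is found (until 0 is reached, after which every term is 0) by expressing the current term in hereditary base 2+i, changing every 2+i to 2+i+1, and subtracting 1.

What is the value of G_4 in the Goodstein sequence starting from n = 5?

775

G_0=5  [base 2] 2^2 + 1  →[2↦3]→  3^3 + 1 = 28  −1 ⇒ G_1=27
G_1=27  [base 3] 3^3  →[3↦4]→  4^4 = 256  −1 ⇒ G_2=255
G_2=255  [base 4] 3·4^3 + 3·4^2 + 3·4 + 3  →[4↦5]→  3·5^3 + 3·5^2 + 3·5 + 3 = 468  −1 ⇒ G_3=467
G_3=467  [base 5] 3·5^3 + 3·5^2 + 3·5 + 2  →[5↦6]→  3·6^3 + 3·6^2 + 3·6 + 2 = 776  −1 ⇒ G_4=775
G_4=775  [base 6] 3·6^3 + 3·6^2 + 3·6 + 1  →[6↦7]→  3·7^3 + 3·7^2 + 3·7 + 1 = 1198  −1 ⇒ G_5=1197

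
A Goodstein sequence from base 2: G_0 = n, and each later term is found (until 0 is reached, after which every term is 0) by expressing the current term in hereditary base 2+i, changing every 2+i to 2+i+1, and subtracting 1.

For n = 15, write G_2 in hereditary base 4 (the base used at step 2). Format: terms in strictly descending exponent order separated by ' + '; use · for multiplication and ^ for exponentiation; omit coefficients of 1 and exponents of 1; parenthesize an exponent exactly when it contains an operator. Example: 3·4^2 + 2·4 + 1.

4^(4 + 1) + 4^4 + 3

15 —HB2→ 2^(2 + 1) + 2^2 + 2 + 1 —bump→ 3^(3 + 1) + 3^3 + 3 + 1 = 112 —(−1)→ 111
111 —HB3→ 3^(3 + 1) + 3^3 + 3 —bump→ 4^(4 + 1) + 4^4 + 4 = 1284 —(−1)→ 1283
1283 —HB4→ 4^(4 + 1) + 4^4 + 3 —bump→ 5^(5 + 1) + 5^5 + 3 = 18753 —(−1)→ 18752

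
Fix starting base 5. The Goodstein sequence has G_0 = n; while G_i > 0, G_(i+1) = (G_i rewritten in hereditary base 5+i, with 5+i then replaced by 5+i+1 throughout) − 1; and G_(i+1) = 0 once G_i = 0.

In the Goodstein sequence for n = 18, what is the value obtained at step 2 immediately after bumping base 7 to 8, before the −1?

(0) 18|_5 = 3·5 + 3 ↦ 3·6 + 3|_6 = 21 ⇒ 20
(1) 20|_6 = 3·6 + 2 ↦ 3·7 + 2|_7 = 23 ⇒ 22
(2) 22|_7 = 3·7 + 1 ↦ 3·8 + 1|_8 = 25 ⇒ 24

25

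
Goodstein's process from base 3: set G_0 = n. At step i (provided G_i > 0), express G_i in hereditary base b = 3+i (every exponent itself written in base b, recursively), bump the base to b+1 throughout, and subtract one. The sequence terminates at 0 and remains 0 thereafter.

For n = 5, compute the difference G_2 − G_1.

0

[0] 5 ≡ 3 + 2 (base 3). Lift 4: 6. −1: 5.
[1] 5 ≡ 4 + 1 (base 4). Lift 5: 6. −1: 5.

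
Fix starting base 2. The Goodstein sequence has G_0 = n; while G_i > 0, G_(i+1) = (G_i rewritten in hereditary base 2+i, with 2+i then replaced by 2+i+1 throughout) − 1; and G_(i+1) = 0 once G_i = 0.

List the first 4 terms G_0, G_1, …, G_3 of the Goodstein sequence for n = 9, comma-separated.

9, 81, 1023, 9842

G_0=9  [base 2] 2^(2 + 1) + 1  →[2↦3]→  3^(3 + 1) + 1 = 82  −1 ⇒ G_1=81
G_1=81  [base 3] 3^(3 + 1)  →[3↦4]→  4^(4 + 1) = 1024  −1 ⇒ G_2=1023
G_2=1023  [base 4] 3·4^4 + 3·4^3 + 3·4^2 + 3·4 + 3  →[4↦5]→  3·5^5 + 3·5^3 + 3·5^2 + 3·5 + 3 = 9843  −1 ⇒ G_3=9842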